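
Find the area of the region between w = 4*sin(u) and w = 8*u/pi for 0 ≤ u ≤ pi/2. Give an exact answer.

On [0, pi/2], (4*sin(u)) - (8*u/pi) = -8*u/pi + 4*sin(u) is ≥ 0 throughout, so the area is a single integral of |-8*u/pi + 4*sin(u)|.
∫[0,pi/2] (-8*u/pi + 4*sin(u)) du = 4 - pi.

4 - pi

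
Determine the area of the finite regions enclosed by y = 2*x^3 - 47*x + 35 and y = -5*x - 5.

999/2

Set the curves equal: 2*x^3 - 47*x + 35 = -5*x - 5, so 2*x^3 - 42*x + 40 = 0, which factors as 2*(x - 4)*(x - 1)*(x + 5) = 0. The curves meet at x = -5, 1, 4.
On [-5, 1], y = 2*x^3 - 47*x + 35 is on top; that piece has area ∫[-5,1] (2*x^3 - 42*x + 40) dx = 432.
On [1, 4], y = -5*x - 5 is on top; that piece has area ∫[1,4] (-(2*x^3 - 42*x + 40)) dx = 135/2.
Total enclosed area = 432 + 135/2 = 999/2.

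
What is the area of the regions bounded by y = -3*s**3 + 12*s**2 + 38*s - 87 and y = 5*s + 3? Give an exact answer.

863/2

Set the curves equal: -3*s**3 + 12*s**2 + 38*s - 87 = 5*s + 3, so -3*s**3 + 12*s**2 + 33*s - 90 = 0, which factors as -3*(s - 5)*(s - 2)*(s + 3) = 0. The curves meet at s = -3, 2, 5.
On [-3, 2], y = 5*s + 3 is on top; that piece has area ∫[-3,2] (-(-3*s**3 + 12*s**2 + 33*s - 90)) ds = 1375/4.
On [2, 5], y = -3*s**3 + 12*s**2 + 38*s - 87 is on top; that piece has area ∫[2,5] (-3*s**3 + 12*s**2 + 33*s - 90) ds = 351/4.
Total enclosed area = 1375/4 + 351/4 = 863/2.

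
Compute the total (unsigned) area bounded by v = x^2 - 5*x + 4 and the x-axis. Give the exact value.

The curve meets the x-axis where x^2 - 5*x + 4 = 0, i.e. (x - 4)*(x - 1) = 0, at x = 1, 4.
On [1, 4] the curve lies below the axis; ∫[1,4] (x^2 - 5*x + 4) dx = -9/2, giving area 9/2.

9/2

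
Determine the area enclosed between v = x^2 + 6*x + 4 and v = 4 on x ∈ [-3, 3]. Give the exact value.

54

The difference (x^2 + 6*x + 4) - (4) = x^2 + 6*x changes sign at x = 0 inside [-3, 3], so split the integral there.
∫[-3,0] (x^2 + 6*x) dx = -18; the area of that piece is 18.
∫[0,3] (x^2 + 6*x) dx = 36.
Total area = 18 + 36 = 54.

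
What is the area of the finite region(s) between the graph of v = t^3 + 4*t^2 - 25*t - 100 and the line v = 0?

The curve meets the t-axis where t^3 + 4*t^2 - 25*t - 100 = 0, i.e. (t - 5)*(t + 4)*(t + 5) = 0, at t = -5, -4, 5.
On [-5, -4] the curve lies above the axis; ∫[-5,-4] (t^3 + 4*t^2 - 25*t - 100) dt = 19/12, giving area 19/12.
On [-4, 5] the curve lies below the axis; ∫[-4,5] (t^3 + 4*t^2 - 25*t - 100) dt = -2673/4, giving area 2673/4.
Total area = 19/12 + 2673/4 = 4019/6.

4019/6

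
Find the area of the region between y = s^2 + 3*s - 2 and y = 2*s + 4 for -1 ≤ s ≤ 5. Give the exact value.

The difference (s^2 + 3*s - 2) - (2*s + 4) = s^2 + s - 6 changes sign at s = 2 inside [-1, 5], so split the integral there.
∫[-1,2] (s^2 + s - 6) ds = -27/2; the area of that piece is 27/2.
∫[2,5] (s^2 + s - 6) ds = 63/2.
Total area = 27/2 + 63/2 = 45.

45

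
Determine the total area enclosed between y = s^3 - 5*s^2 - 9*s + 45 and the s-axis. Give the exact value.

568/3

The curve meets the s-axis where s^3 - 5*s^2 - 9*s + 45 = 0, i.e. (s - 5)*(s - 3)*(s + 3) = 0, at s = -3, 3, 5.
On [-3, 3] the curve lies above the axis; ∫[-3,3] (s^3 - 5*s^2 - 9*s + 45) ds = 180, giving area 180.
On [3, 5] the curve lies below the axis; ∫[3,5] (s^3 - 5*s^2 - 9*s + 45) ds = -28/3, giving area 28/3.
Total area = 180 + 28/3 = 568/3.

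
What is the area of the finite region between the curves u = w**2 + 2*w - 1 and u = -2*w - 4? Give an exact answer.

4/3

Both boundary curves give u as a function of w, so integrate with respect to w. Setting them equal: w**2 + 4*w + 3 = 0, i.e. (w + 1)*(w + 3) = 0, so they meet at w = -3, -1.
For w in [-3, -1], u = w**2 + 2*w - 1 is on the left; area = ∫[-3,-1] (-(w**2 + 4*w + 3)) dw = 4/3.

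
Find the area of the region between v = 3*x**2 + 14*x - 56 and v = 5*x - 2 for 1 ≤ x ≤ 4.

121/2

The difference (3*x**2 + 14*x - 56) - (5*x - 2) = 3*x**2 + 9*x - 54 changes sign at x = 3 inside [1, 4], so split the integral there.
∫[1,3] (3*x**2 + 9*x - 54) dx = -46; the area of that piece is 46.
∫[3,4] (3*x**2 + 9*x - 54) dx = 29/2.
Total area = 46 + 29/2 = 121/2.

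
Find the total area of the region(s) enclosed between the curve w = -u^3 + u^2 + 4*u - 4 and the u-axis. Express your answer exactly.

The curve meets the u-axis where -u^3 + u^2 + 4*u - 4 = 0, i.e. -(u - 2)*(u - 1)*(u + 2) = 0, at u = -2, 1, 2.
On [-2, 1] the curve lies below the axis; ∫[-2,1] (-u^3 + u^2 + 4*u - 4) du = -45/4, giving area 45/4.
On [1, 2] the curve lies above the axis; ∫[1,2] (-u^3 + u^2 + 4*u - 4) du = 7/12, giving area 7/12.
Total area = 45/4 + 7/12 = 71/6.

71/6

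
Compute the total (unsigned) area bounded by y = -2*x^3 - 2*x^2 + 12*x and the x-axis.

253/6

The curve meets the x-axis where -2*x^3 - 2*x^2 + 12*x = 0, i.e. -2*x*(x - 2)*(x + 3) = 0, at x = -3, 0, 2.
On [-3, 0] the curve lies below the axis; ∫[-3,0] (-2*x^3 - 2*x^2 + 12*x) dx = -63/2, giving area 63/2.
On [0, 2] the curve lies above the axis; ∫[0,2] (-2*x^3 - 2*x^2 + 12*x) dx = 32/3, giving area 32/3.
Total area = 63/2 + 32/3 = 253/6.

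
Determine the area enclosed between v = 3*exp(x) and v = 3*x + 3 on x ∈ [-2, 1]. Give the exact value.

On [-2, 1], (3*exp(x)) - (3*x + 3) = -3*x + 3*exp(x) - 3 is ≥ 0 throughout, so the area is a single integral of |-3*x + 3*exp(x) - 3|.
∫[-2,1] (-3*x + 3*exp(x) - 3) dx = -9/2 - 3*exp(-2) + 3*exp(1).

-9/2 - 3*exp(-2) + 3*exp(1)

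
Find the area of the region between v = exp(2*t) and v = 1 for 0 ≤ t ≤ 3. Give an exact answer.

On [0, 3], (exp(2*t)) - (1) = exp(2*t) - 1 is ≥ 0 throughout, so the area is a single integral of |exp(2*t) - 1|.
∫[0,3] (exp(2*t) - 1) dt = -7/2 + exp(6)/2.

-7/2 + exp(6)/2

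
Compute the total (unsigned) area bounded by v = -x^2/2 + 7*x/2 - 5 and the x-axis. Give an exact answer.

The curve meets the x-axis where -x^2/2 + 7*x/2 - 5 = 0, i.e. -(x - 5)*(x - 2)/2 = 0, at x = 2, 5.
On [2, 5] the curve lies above the axis; ∫[2,5] (-x^2/2 + 7*x/2 - 5) dx = 9/4, giving area 9/4.

9/4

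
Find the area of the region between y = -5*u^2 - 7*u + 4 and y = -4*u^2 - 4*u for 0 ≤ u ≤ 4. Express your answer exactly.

The difference (-5*u^2 - 7*u + 4) - (-4*u^2 - 4*u) = -u^2 - 3*u + 4 changes sign at u = 1 inside [0, 4], so split the integral there.
∫[0,1] (-u^2 - 3*u + 4) du = 13/6.
∫[1,4] (-u^2 - 3*u + 4) du = -63/2; the area of that piece is 63/2.
Total area = 13/6 + 63/2 = 101/3.

101/3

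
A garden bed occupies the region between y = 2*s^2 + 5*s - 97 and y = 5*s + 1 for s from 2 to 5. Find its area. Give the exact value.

On [2, 5], (2*s^2 + 5*s - 97) - (5*s + 1) = 2*s^2 - 98 is ≤ 0 throughout, so the area is a single integral of |2*s^2 - 98|.
∫[2,5] (2*s^2 - 98) ds = -216; the area of that piece is 216.

216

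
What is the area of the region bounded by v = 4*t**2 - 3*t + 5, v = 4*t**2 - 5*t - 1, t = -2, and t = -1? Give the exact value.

On [-2, -1], (4*t**2 - 3*t + 5) - (4*t**2 - 5*t - 1) = 2*t + 6 is ≥ 0 throughout, so the area is a single integral of |2*t + 6|.
∫[-2,-1] (2*t + 6) dt = 3.

3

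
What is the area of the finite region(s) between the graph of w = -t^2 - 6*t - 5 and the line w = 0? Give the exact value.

32/3

The curve meets the t-axis where -t^2 - 6*t - 5 = 0, i.e. -(t + 1)*(t + 5) = 0, at t = -5, -1.
On [-5, -1] the curve lies above the axis; ∫[-5,-1] (-t^2 - 6*t - 5) dt = 32/3, giving area 32/3.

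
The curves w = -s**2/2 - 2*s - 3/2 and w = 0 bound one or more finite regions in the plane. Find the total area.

Set the curves equal: -s**2/2 - 2*s - 3/2 = 0, so -s**2/2 - 2*s - 3/2 = 0, which factors as -(s + 1)*(s + 3)/2 = 0. The curves meet at s = -3, -1.
On [-3, -1], w = -s**2/2 - 2*s - 3/2 is on top; that piece has area ∫[-3,-1] (-s**2/2 - 2*s - 3/2) ds = 2/3.

2/3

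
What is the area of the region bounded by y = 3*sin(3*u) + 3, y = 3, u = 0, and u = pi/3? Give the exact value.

On [0, pi/3], (3*sin(3*u) + 3) - (3) = 3*sin(3*u) is ≥ 0 throughout, so the area is a single integral of |3*sin(3*u)|.
∫[0,pi/3] (3*sin(3*u)) du = 2.

2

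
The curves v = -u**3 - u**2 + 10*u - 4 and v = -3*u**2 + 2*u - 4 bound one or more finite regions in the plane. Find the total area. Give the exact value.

148/3

Set the curves equal: -u**3 - u**2 + 10*u - 4 = -3*u**2 + 2*u - 4, so -u**3 + 2*u**2 + 8*u = 0, which factors as -u*(u - 4)*(u + 2) = 0. The curves meet at u = -2, 0, 4.
On [-2, 0], v = -3*u**2 + 2*u - 4 is on top; that piece has area ∫[-2,0] (-(-u**3 + 2*u**2 + 8*u)) du = 20/3.
On [0, 4], v = -u**3 - u**2 + 10*u - 4 is on top; that piece has area ∫[0,4] (-u**3 + 2*u**2 + 8*u) du = 128/3.
Total enclosed area = 20/3 + 128/3 = 148/3.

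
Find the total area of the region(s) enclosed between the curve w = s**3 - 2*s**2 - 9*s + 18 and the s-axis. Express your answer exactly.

The curve meets the s-axis where s**3 - 2*s**2 - 9*s + 18 = 0, i.e. (s - 3)*(s - 2)*(s + 3) = 0, at s = -3, 2, 3.
On [-3, 2] the curve lies above the axis; ∫[-3,2] (s**3 - 2*s**2 - 9*s + 18) ds = 875/12, giving area 875/12.
On [2, 3] the curve lies below the axis; ∫[2,3] (s**3 - 2*s**2 - 9*s + 18) ds = -11/12, giving area 11/12.
Total area = 875/12 + 11/12 = 443/6.

443/6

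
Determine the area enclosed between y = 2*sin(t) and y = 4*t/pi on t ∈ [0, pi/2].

On [0, pi/2], (2*sin(t)) - (4*t/pi) = -4*t/pi + 2*sin(t) is ≥ 0 throughout, so the area is a single integral of |-4*t/pi + 2*sin(t)|.
∫[0,pi/2] (-4*t/pi + 2*sin(t)) dt = 2 - pi/2.

2 - pi/2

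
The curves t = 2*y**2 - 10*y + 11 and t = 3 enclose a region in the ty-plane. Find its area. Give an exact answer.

Both boundary curves give t as a function of y, so integrate with respect to y. Setting them equal: 2*y**2 - 10*y + 8 = 0, i.e. 2*(y - 4)*(y - 1) = 0, so they meet at y = 1, 4.
For y in [1, 4], t = 2*y**2 - 10*y + 11 is on the left; area = ∫[1,4] (-(2*y**2 - 10*y + 8)) dy = 9.

9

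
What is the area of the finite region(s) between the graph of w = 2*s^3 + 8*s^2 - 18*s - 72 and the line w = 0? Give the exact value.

1741/6

The curve meets the s-axis where 2*s^3 + 8*s^2 - 18*s - 72 = 0, i.e. 2*(s - 3)*(s + 3)*(s + 4) = 0, at s = -4, -3, 3.
On [-4, -3] the curve lies above the axis; ∫[-4,-3] (2*s^3 + 8*s^2 - 18*s - 72) ds = 13/6, giving area 13/6.
On [-3, 3] the curve lies below the axis; ∫[-3,3] (2*s^3 + 8*s^2 - 18*s - 72) ds = -288, giving area 288.
Total area = 13/6 + 288 = 1741/6.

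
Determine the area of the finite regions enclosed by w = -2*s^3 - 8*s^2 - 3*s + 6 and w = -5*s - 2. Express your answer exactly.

Set the curves equal: -2*s^3 - 8*s^2 - 3*s + 6 = -5*s - 2, so -2*s^3 - 8*s^2 + 2*s + 8 = 0, which factors as -2*(s - 1)*(s + 1)*(s + 4) = 0. The curves meet at s = -4, -1, 1.
On [-4, -1], w = -5*s - 2 is on top; that piece has area ∫[-4,-1] (-(-2*s^3 - 8*s^2 + 2*s + 8)) ds = 63/2.
On [-1, 1], w = -2*s^3 - 8*s^2 - 3*s + 6 is on top; that piece has area ∫[-1,1] (-2*s^3 - 8*s^2 + 2*s + 8) ds = 32/3.
Total enclosed area = 63/2 + 32/3 = 253/6.

253/6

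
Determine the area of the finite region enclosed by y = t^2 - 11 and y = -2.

Set the curves equal: t^2 - 11 = -2, so t^2 - 9 = 0, which factors as (t - 3)*(t + 3) = 0. The curves meet at t = -3, 3.
On [-3, 3], y = -2 is on top; that piece has area ∫[-3,3] (-(t^2 - 9)) dt = 36.

36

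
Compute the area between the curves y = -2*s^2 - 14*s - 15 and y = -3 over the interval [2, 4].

On [2, 4], (-2*s^2 - 14*s - 15) - (-3) = -2*s^2 - 14*s - 12 is ≤ 0 throughout, so the area is a single integral of |-2*s^2 - 14*s - 12|.
∫[2,4] (-2*s^2 - 14*s - 12) ds = -436/3; the area of that piece is 436/3.

436/3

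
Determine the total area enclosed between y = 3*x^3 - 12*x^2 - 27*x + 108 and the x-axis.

The curve meets the x-axis where 3*x^3 - 12*x^2 - 27*x + 108 = 0, i.e. 3*(x - 4)*(x - 3)*(x + 3) = 0, at x = -3, 3, 4.
On [-3, 3] the curve lies above the axis; ∫[-3,3] (3*x^3 - 12*x^2 - 27*x + 108) dx = 432, giving area 432.
On [3, 4] the curve lies below the axis; ∫[3,4] (3*x^3 - 12*x^2 - 27*x + 108) dx = -13/4, giving area 13/4.
Total area = 432 + 13/4 = 1741/4.

1741/4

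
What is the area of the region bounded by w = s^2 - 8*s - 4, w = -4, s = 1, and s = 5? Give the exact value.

164/3

On [1, 5], (s^2 - 8*s - 4) - (-4) = s^2 - 8*s is ≤ 0 throughout, so the area is a single integral of |s^2 - 8*s|.
∫[1,5] (s^2 - 8*s) ds = -164/3; the area of that piece is 164/3.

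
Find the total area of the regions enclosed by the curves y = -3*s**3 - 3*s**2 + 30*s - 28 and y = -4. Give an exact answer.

Set the curves equal: -3*s**3 - 3*s**2 + 30*s - 28 = -4, so -3*s**3 - 3*s**2 + 30*s - 24 = 0, which factors as -3*(s - 2)*(s - 1)*(s + 4) = 0. The curves meet at s = -4, 1, 2.
On [-4, 1], y = -4 is on top; that piece has area ∫[-4,1] (-(-3*s**3 - 3*s**2 + 30*s - 24)) ds = 875/4.
On [1, 2], y = -3*s**3 - 3*s**2 + 30*s - 28 is on top; that piece has area ∫[1,2] (-3*s**3 - 3*s**2 + 30*s - 24) ds = 11/4.
Total enclosed area = 875/4 + 11/4 = 443/2.

443/2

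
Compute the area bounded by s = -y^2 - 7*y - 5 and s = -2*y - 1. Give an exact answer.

9/2

Both boundary curves give s as a function of y, so integrate with respect to y. Setting them equal: -y^2 - 5*y - 4 = 0, i.e. -(y + 1)*(y + 4) = 0, so they meet at y = -4, -1.
For y in [-4, -1], s = -y^2 - 7*y - 5 is on the right; area = ∫[-4,-1] (-y^2 - 5*y - 4) dy = 9/2.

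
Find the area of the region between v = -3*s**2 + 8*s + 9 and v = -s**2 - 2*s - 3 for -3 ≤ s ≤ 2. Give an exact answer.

235/3

The difference (-3*s**2 + 8*s + 9) - (-s**2 - 2*s - 3) = -2*s**2 + 10*s + 12 changes sign at s = -1 inside [-3, 2], so split the integral there.
∫[-3,-1] (-2*s**2 + 10*s + 12) ds = -100/3; the area of that piece is 100/3.
∫[-1,2] (-2*s**2 + 10*s + 12) ds = 45.
Total area = 100/3 + 45 = 235/3.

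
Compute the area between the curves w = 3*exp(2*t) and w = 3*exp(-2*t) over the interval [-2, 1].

-6 + 3*exp(-4)/2 + 3*exp(-2)/2 + 3*exp(2)/2 + 3*exp(4)/2

The difference (3*exp(2*t)) - (3*exp(-2*t)) = 3*exp(2*t) - 3*exp(-2*t) changes sign at t = 0 inside [-2, 1], so split the integral there.
∫[-2,0] (3*exp(2*t) - 3*exp(-2*t)) dt = -3*exp(4)/2 - 3*exp(-4)/2 + 3; the area of that piece is -3 + 3*exp(-4)/2 + 3*exp(4)/2.
∫[0,1] (3*exp(2*t) - 3*exp(-2*t)) dt = -3 + 3*exp(-2)/2 + 3*exp(2)/2.
Total area = (-3 + 3*exp(-4)/2 + 3*exp(4)/2) + (-3 + 3*exp(-2)/2 + 3*exp(2)/2) = -6 + 3*exp(-4)/2 + 3*exp(-2)/2 + 3*exp(2)/2 + 3*exp(4)/2.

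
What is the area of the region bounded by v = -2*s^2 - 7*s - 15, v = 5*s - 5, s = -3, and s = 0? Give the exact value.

46/3

The difference (-2*s^2 - 7*s - 15) - (5*s - 5) = -2*s^2 - 12*s - 10 changes sign at s = -1 inside [-3, 0], so split the integral there.
∫[-3,-1] (-2*s^2 - 12*s - 10) ds = 32/3.
∫[-1,0] (-2*s^2 - 12*s - 10) ds = -14/3; the area of that piece is 14/3.
Total area = 32/3 + 14/3 = 46/3.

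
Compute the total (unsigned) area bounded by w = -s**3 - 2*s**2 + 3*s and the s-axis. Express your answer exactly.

The curve meets the s-axis where -s**3 - 2*s**2 + 3*s = 0, i.e. -s*(s - 1)*(s + 3) = 0, at s = -3, 0, 1.
On [-3, 0] the curve lies below the axis; ∫[-3,0] (-s**3 - 2*s**2 + 3*s) ds = -45/4, giving area 45/4.
On [0, 1] the curve lies above the axis; ∫[0,1] (-s**3 - 2*s**2 + 3*s) ds = 7/12, giving area 7/12.
Total area = 45/4 + 7/12 = 71/6.

71/6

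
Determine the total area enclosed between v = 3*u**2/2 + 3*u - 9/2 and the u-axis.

16

The curve meets the u-axis where 3*u**2/2 + 3*u - 9/2 = 0, i.e. 3*(u - 1)*(u + 3)/2 = 0, at u = -3, 1.
On [-3, 1] the curve lies below the axis; ∫[-3,1] (3*u**2/2 + 3*u - 9/2) du = -16, giving area 16.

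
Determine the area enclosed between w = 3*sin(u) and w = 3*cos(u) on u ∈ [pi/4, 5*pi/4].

6*sqrt(2)

On [pi/4, 5*pi/4], (3*sin(u)) - (3*cos(u)) = 3*sin(u) - 3*cos(u) is ≥ 0 throughout, so the area is a single integral of |3*sin(u) - 3*cos(u)|.
∫[pi/4,5*pi/4] (3*sin(u) - 3*cos(u)) du = 6*sqrt(2).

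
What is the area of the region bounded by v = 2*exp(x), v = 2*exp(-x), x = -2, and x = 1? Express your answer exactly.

The difference (2*exp(x)) - (2*exp(-x)) = 2*exp(x) - 2*exp(-x) changes sign at x = 0 inside [-2, 1], so split the integral there.
∫[-2,0] (2*exp(x) - 2*exp(-x)) dx = -2*exp(2) - 2*exp(-2) + 4; the area of that piece is -4 + 2*exp(-2) + 2*exp(2).
∫[0,1] (2*exp(x) - 2*exp(-x)) dx = -4 + 2*exp(-1) + 2*exp(1).
Total area = (-4 + 2*exp(-2) + 2*exp(2)) + (-4 + 2*exp(-1) + 2*exp(1)) = -8 + 2*exp(-2) + 2*exp(-1) + 2*exp(1) + 2*exp(2).

-8 + 2*exp(-2) + 2*exp(-1) + 2*exp(1) + 2*exp(2)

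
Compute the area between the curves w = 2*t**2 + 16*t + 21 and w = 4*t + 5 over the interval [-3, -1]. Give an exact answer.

The difference (2*t**2 + 16*t + 21) - (4*t + 5) = 2*t**2 + 12*t + 16 changes sign at t = -2 inside [-3, -1], so split the integral there.
∫[-3,-2] (2*t**2 + 12*t + 16) dt = -4/3; the area of that piece is 4/3.
∫[-2,-1] (2*t**2 + 12*t + 16) dt = 8/3.
Total area = 4/3 + 8/3 = 4.

4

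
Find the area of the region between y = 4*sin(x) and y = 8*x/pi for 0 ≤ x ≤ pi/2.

4 - pi

On [0, pi/2], (4*sin(x)) - (8*x/pi) = -8*x/pi + 4*sin(x) is ≥ 0 throughout, so the area is a single integral of |-8*x/pi + 4*sin(x)|.
∫[0,pi/2] (-8*x/pi + 4*sin(x)) dx = 4 - pi.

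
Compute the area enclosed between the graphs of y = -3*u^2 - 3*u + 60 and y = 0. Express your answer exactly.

729/2

Set the curves equal: -3*u^2 - 3*u + 60 = 0, so -3*u^2 - 3*u + 60 = 0, which factors as -3*(u - 4)*(u + 5) = 0. The curves meet at u = -5, 4.
On [-5, 4], y = -3*u^2 - 3*u + 60 is on top; that piece has area ∫[-5,4] (-3*u^2 - 3*u + 60) du = 729/2.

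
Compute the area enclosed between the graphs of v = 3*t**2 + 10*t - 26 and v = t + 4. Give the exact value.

Set the curves equal: 3*t**2 + 10*t - 26 = t + 4, so 3*t**2 + 9*t - 30 = 0, which factors as 3*(t - 2)*(t + 5) = 0. The curves meet at t = -5, 2.
On [-5, 2], v = t + 4 is on top; that piece has area ∫[-5,2] (-(3*t**2 + 9*t - 30)) dt = 343/2.

343/2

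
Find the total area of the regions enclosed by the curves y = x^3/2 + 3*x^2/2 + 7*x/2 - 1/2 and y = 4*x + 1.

4

Set the curves equal: x^3/2 + 3*x^2/2 + 7*x/2 - 1/2 = 4*x + 1, so x^3/2 + 3*x^2/2 - x/2 - 3/2 = 0, which factors as (x - 1)*(x + 1)*(x + 3)/2 = 0. The curves meet at x = -3, -1, 1.
On [-3, -1], y = x^3/2 + 3*x^2/2 + 7*x/2 - 1/2 is on top; that piece has area ∫[-3,-1] (x^3/2 + 3*x^2/2 - x/2 - 3/2) dx = 2.
On [-1, 1], y = 4*x + 1 is on top; that piece has area ∫[-1,1] (-(x^3/2 + 3*x^2/2 - x/2 - 3/2)) dx = 2.
Total enclosed area = 2 + 2 = 4.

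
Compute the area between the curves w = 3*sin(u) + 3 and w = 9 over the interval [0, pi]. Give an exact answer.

On [0, pi], (3*sin(u) + 3) - (9) = 3*sin(u) - 6 is ≤ 0 throughout, so the area is a single integral of |3*sin(u) - 6|.
∫[0,pi] (3*sin(u) - 6) du = 6 - 6*pi; the area of that piece is -6 + 6*pi.

-6 + 6*pi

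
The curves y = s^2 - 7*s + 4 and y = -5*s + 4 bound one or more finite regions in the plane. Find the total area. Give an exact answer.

Set the curves equal: s^2 - 7*s + 4 = -5*s + 4, so s^2 - 2*s = 0, which factors as s*(s - 2) = 0. The curves meet at s = 0, 2.
On [0, 2], y = -5*s + 4 is on top; that piece has area ∫[0,2] (-(s^2 - 2*s)) ds = 4/3.

4/3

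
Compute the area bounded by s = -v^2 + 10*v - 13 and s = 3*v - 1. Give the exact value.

Both boundary curves give s as a function of v, so integrate with respect to v. Setting them equal: -v^2 + 7*v - 12 = 0, i.e. -(v - 4)*(v - 3) = 0, so they meet at v = 3, 4.
For v in [3, 4], s = -v^2 + 10*v - 13 is on the right; area = ∫[3,4] (-v^2 + 7*v - 12) dv = 1/6.

1/6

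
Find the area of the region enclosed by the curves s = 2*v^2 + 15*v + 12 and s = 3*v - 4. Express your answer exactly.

8/3

Both boundary curves give s as a function of v, so integrate with respect to v. Setting them equal: 2*v^2 + 12*v + 16 = 0, i.e. 2*(v + 2)*(v + 4) = 0, so they meet at v = -4, -2.
For v in [-4, -2], s = 2*v^2 + 15*v + 12 is on the left; area = ∫[-4,-2] (-(2*v^2 + 12*v + 16)) dv = 8/3.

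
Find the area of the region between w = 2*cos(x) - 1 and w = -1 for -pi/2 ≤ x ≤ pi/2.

On [-pi/2, pi/2], (2*cos(x) - 1) - (-1) = 2*cos(x) is ≥ 0 throughout, so the area is a single integral of |2*cos(x)|.
∫[-pi/2,pi/2] (2*cos(x)) dx = 4.

4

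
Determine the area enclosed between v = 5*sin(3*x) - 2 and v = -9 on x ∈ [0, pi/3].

10/3 + 7*pi/3

On [0, pi/3], (5*sin(3*x) - 2) - (-9) = 5*sin(3*x) + 7 is ≥ 0 throughout, so the area is a single integral of |5*sin(3*x) + 7|.
∫[0,pi/3] (5*sin(3*x) + 7) dx = 10/3 + 7*pi/3.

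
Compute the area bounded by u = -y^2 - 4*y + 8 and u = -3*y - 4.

343/6

Both boundary curves give u as a function of y, so integrate with respect to y. Setting them equal: -y^2 - y + 12 = 0, i.e. -(y - 3)*(y + 4) = 0, so they meet at y = -4, 3.
For y in [-4, 3], u = -y^2 - 4*y + 8 is on the right; area = ∫[-4,3] (-y^2 - y + 12) dy = 343/6.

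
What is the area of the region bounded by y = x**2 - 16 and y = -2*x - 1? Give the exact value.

Set the curves equal: x**2 - 16 = -2*x - 1, so x**2 + 2*x - 15 = 0, which factors as (x - 3)*(x + 5) = 0. The curves meet at x = -5, 3.
On [-5, 3], y = -2*x - 1 is on top; that piece has area ∫[-5,3] (-(x**2 + 2*x - 15)) dx = 256/3.

256/3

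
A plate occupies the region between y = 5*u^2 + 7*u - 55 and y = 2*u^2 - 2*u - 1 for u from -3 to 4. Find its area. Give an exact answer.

The difference (5*u^2 + 7*u - 55) - (2*u^2 - 2*u - 1) = 3*u^2 + 9*u - 54 changes sign at u = 3 inside [-3, 4], so split the integral there.
∫[-3,3] (3*u^2 + 9*u - 54) du = -270; the area of that piece is 270.
∫[3,4] (3*u^2 + 9*u - 54) du = 29/2.
Total area = 270 + 29/2 = 569/2.

569/2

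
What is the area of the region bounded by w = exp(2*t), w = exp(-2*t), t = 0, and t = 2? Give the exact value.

On [0, 2], (exp(2*t)) - (exp(-2*t)) = exp(2*t) - exp(-2*t) is ≥ 0 throughout, so the area is a single integral of |exp(2*t) - exp(-2*t)|.
∫[0,2] (exp(2*t) - exp(-2*t)) dt = -1 + exp(-4)/2 + exp(4)/2.

-1 + exp(-4)/2 + exp(4)/2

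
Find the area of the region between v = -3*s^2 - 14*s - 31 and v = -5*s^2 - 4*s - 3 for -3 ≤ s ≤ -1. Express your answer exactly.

18

The difference (-3*s^2 - 14*s - 31) - (-5*s^2 - 4*s - 3) = 2*s^2 - 10*s - 28 changes sign at s = -2 inside [-3, -1], so split the integral there.
∫[-3,-2] (2*s^2 - 10*s - 28) ds = 29/3.
∫[-2,-1] (2*s^2 - 10*s - 28) ds = -25/3; the area of that piece is 25/3.
Total area = 29/3 + 25/3 = 18.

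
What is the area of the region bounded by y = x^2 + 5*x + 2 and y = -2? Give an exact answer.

Set the curves equal: x^2 + 5*x + 2 = -2, so x^2 + 5*x + 4 = 0, which factors as (x + 1)*(x + 4) = 0. The curves meet at x = -4, -1.
On [-4, -1], y = -2 is on top; that piece has area ∫[-4,-1] (-(x^2 + 5*x + 4)) dx = 9/2.

9/2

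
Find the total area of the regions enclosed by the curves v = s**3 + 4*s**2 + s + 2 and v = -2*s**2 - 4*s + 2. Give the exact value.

Set the curves equal: s**3 + 4*s**2 + s + 2 = -2*s**2 - 4*s + 2, so s**3 + 6*s**2 + 5*s = 0, which factors as s*(s + 1)*(s + 5) = 0. The curves meet at s = -5, -1, 0.
On [-5, -1], v = s**3 + 4*s**2 + s + 2 is on top; that piece has area ∫[-5,-1] (s**3 + 6*s**2 + 5*s) ds = 32.
On [-1, 0], v = -2*s**2 - 4*s + 2 is on top; that piece has area ∫[-1,0] (-(s**3 + 6*s**2 + 5*s)) ds = 3/4.
Total enclosed area = 32 + 3/4 = 131/4.

131/4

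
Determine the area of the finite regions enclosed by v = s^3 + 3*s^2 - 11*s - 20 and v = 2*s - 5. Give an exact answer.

Set the curves equal: s^3 + 3*s^2 - 11*s - 20 = 2*s - 5, so s^3 + 3*s^2 - 13*s - 15 = 0, which factors as (s - 3)*(s + 1)*(s + 5) = 0. The curves meet at s = -5, -1, 3.
On [-5, -1], v = s^3 + 3*s^2 - 11*s - 20 is on top; that piece has area ∫[-5,-1] (s^3 + 3*s^2 - 13*s - 15) ds = 64.
On [-1, 3], v = 2*s - 5 is on top; that piece has area ∫[-1,3] (-(s^3 + 3*s^2 - 13*s - 15)) ds = 64.
Total enclosed area = 64 + 64 = 128.

128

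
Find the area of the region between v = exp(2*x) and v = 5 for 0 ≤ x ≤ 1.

The difference (exp(2*x)) - (5) = exp(2*x) - 5 changes sign at x = log(5)/2 inside [0, 1], so split the integral there.
∫[0,log(5)/2] (exp(2*x) - 5) dx = 2 - 5*log(5)/2; the area of that piece is -2 + 5*log(5)/2.
∫[log(5)/2,1] (exp(2*x) - 5) dx = -15/2 + exp(2)/2 + 5*log(5)/2.
Total area = (-2 + 5*log(5)/2) + (-15/2 + exp(2)/2 + 5*log(5)/2) = -19/2 + exp(2)/2 + 5*log(5).

-19/2 + exp(2)/2 + 5*log(5)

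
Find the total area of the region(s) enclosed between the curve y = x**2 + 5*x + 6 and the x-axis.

The curve meets the x-axis where x**2 + 5*x + 6 = 0, i.e. (x + 2)*(x + 3) = 0, at x = -3, -2.
On [-3, -2] the curve lies below the axis; ∫[-3,-2] (x**2 + 5*x + 6) dx = -1/6, giving area 1/6.

1/6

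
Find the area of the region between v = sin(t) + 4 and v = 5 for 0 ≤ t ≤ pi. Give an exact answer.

-2 + pi

On [0, pi], (sin(t) + 4) - (5) = sin(t) - 1 is ≤ 0 throughout, so the area is a single integral of |sin(t) - 1|.
∫[0,pi] (sin(t) - 1) dt = 2 - pi; the area of that piece is -2 + pi.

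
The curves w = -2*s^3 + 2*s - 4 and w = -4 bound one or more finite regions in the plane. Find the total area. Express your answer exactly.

1

Set the curves equal: -2*s^3 + 2*s - 4 = -4, so -2*s^3 + 2*s = 0, which factors as -2*s*(s - 1)*(s + 1) = 0. The curves meet at s = -1, 0, 1.
On [-1, 0], w = -4 is on top; that piece has area ∫[-1,0] (-(-2*s^3 + 2*s)) ds = 1/2.
On [0, 1], w = -2*s^3 + 2*s - 4 is on top; that piece has area ∫[0,1] (-2*s^3 + 2*s) ds = 1/2.
Total enclosed area = 1/2 + 1/2 = 1.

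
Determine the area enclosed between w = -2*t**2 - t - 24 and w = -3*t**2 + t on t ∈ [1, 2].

On [1, 2], (-2*t**2 - t - 24) - (-3*t**2 + t) = t**2 - 2*t - 24 is ≤ 0 throughout, so the area is a single integral of |t**2 - 2*t - 24|.
∫[1,2] (t**2 - 2*t - 24) dt = -74/3; the area of that piece is 74/3.

74/3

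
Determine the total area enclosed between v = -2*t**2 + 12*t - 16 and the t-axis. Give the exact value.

8/3

The curve meets the t-axis where -2*t**2 + 12*t - 16 = 0, i.e. -2*(t - 4)*(t - 2) = 0, at t = 2, 4.
On [2, 4] the curve lies above the axis; ∫[2,4] (-2*t**2 + 12*t - 16) dt = 8/3, giving area 8/3.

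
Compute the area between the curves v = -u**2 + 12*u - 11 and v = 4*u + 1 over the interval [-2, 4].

The difference (-u**2 + 12*u - 11) - (4*u + 1) = -u**2 + 8*u - 12 changes sign at u = 2 inside [-2, 4], so split the integral there.
∫[-2,2] (-u**2 + 8*u - 12) du = -160/3; the area of that piece is 160/3.
∫[2,4] (-u**2 + 8*u - 12) du = 16/3.
Total area = 160/3 + 16/3 = 176/3.

176/3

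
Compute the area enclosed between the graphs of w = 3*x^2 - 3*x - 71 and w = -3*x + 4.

500

Set the curves equal: 3*x^2 - 3*x - 71 = -3*x + 4, so 3*x^2 - 75 = 0, which factors as 3*(x - 5)*(x + 5) = 0. The curves meet at x = -5, 5.
On [-5, 5], w = -3*x + 4 is on top; that piece has area ∫[-5,5] (-(3*x^2 - 75)) dx = 500.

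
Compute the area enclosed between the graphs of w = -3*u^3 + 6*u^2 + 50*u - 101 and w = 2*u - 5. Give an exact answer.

568

Set the curves equal: -3*u^3 + 6*u^2 + 50*u - 101 = 2*u - 5, so -3*u^3 + 6*u^2 + 48*u - 96 = 0, which factors as -3*(u - 4)*(u - 2)*(u + 4) = 0. The curves meet at u = -4, 2, 4.
On [-4, 2], w = 2*u - 5 is on top; that piece has area ∫[-4,2] (-(-3*u^3 + 6*u^2 + 48*u - 96)) du = 540.
On [2, 4], w = -3*u^3 + 6*u^2 + 50*u - 101 is on top; that piece has area ∫[2,4] (-3*u^3 + 6*u^2 + 48*u - 96) du = 28.
Total enclosed area = 540 + 28 = 568.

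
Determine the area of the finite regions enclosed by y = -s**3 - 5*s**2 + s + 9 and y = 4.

Set the curves equal: -s**3 - 5*s**2 + s + 9 = 4, so -s**3 - 5*s**2 + s + 5 = 0, which factors as -(s - 1)*(s + 1)*(s + 5) = 0. The curves meet at s = -5, -1, 1.
On [-5, -1], y = 4 is on top; that piece has area ∫[-5,-1] (-(-s**3 - 5*s**2 + s + 5)) ds = 128/3.
On [-1, 1], y = -s**3 - 5*s**2 + s + 9 is on top; that piece has area ∫[-1,1] (-s**3 - 5*s**2 + s + 5) ds = 20/3.
Total enclosed area = 128/3 + 20/3 = 148/3.

148/3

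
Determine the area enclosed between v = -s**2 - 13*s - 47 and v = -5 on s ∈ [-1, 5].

On [-1, 5], (-s**2 - 13*s - 47) - (-5) = -s**2 - 13*s - 42 is ≤ 0 throughout, so the area is a single integral of |-s**2 - 13*s - 42|.
∫[-1,5] (-s**2 - 13*s - 42) ds = -450; the area of that piece is 450.

450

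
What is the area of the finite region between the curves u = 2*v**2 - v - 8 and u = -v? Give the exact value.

64/3

Both boundary curves give u as a function of v, so integrate with respect to v. Setting them equal: 2*v**2 - 8 = 0, i.e. 2*(v - 2)*(v + 2) = 0, so they meet at v = -2, 2.
For v in [-2, 2], u = 2*v**2 - v - 8 is on the left; area = ∫[-2,2] (-(2*v**2 - 8)) dv = 64/3.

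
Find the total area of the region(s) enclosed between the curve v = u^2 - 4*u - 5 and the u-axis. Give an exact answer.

The curve meets the u-axis where u^2 - 4*u - 5 = 0, i.e. (u - 5)*(u + 1) = 0, at u = -1, 5.
On [-1, 5] the curve lies below the axis; ∫[-1,5] (u^2 - 4*u - 5) du = -36, giving area 36.

36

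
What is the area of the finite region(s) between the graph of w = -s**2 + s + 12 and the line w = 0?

343/6

The curve meets the s-axis where -s**2 + s + 12 = 0, i.e. -(s - 4)*(s + 3) = 0, at s = -3, 4.
On [-3, 4] the curve lies above the axis; ∫[-3,4] (-s**2 + s + 12) ds = 343/6, giving area 343/6.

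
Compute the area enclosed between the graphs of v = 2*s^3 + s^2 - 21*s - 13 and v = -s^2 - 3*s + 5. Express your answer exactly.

296/3

Set the curves equal: 2*s^3 + s^2 - 21*s - 13 = -s^2 - 3*s + 5, so 2*s^3 + 2*s^2 - 18*s - 18 = 0, which factors as 2*(s - 3)*(s + 1)*(s + 3) = 0. The curves meet at s = -3, -1, 3.
On [-3, -1], v = 2*s^3 + s^2 - 21*s - 13 is on top; that piece has area ∫[-3,-1] (2*s^3 + 2*s^2 - 18*s - 18) ds = 40/3.
On [-1, 3], v = -s^2 - 3*s + 5 is on top; that piece has area ∫[-1,3] (-(2*s^3 + 2*s^2 - 18*s - 18)) ds = 256/3.
Total enclosed area = 40/3 + 256/3 = 296/3.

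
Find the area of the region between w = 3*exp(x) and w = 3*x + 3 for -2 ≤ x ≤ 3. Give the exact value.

On [-2, 3], (3*exp(x)) - (3*x + 3) = -3*x + 3*exp(x) - 3 is ≥ 0 throughout, so the area is a single integral of |-3*x + 3*exp(x) - 3|.
∫[-2,3] (-3*x + 3*exp(x) - 3) dx = -45/2 - 3*exp(-2) + 3*exp(3).

-45/2 - 3*exp(-2) + 3*exp(3)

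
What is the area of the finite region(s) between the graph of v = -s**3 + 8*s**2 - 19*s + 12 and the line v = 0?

37/12

The curve meets the s-axis where -s**3 + 8*s**2 - 19*s + 12 = 0, i.e. -(s - 4)*(s - 3)*(s - 1) = 0, at s = 1, 3, 4.
On [1, 3] the curve lies below the axis; ∫[1,3] (-s**3 + 8*s**2 - 19*s + 12) ds = -8/3, giving area 8/3.
On [3, 4] the curve lies above the axis; ∫[3,4] (-s**3 + 8*s**2 - 19*s + 12) ds = 5/12, giving area 5/12.
Total area = 8/3 + 5/12 = 37/12.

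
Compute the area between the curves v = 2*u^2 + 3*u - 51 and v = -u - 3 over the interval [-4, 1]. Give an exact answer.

On [-4, 1], (2*u^2 + 3*u - 51) - (-u - 3) = 2*u^2 + 4*u - 48 is ≤ 0 throughout, so the area is a single integral of |2*u^2 + 4*u - 48|.
∫[-4,1] (2*u^2 + 4*u - 48) du = -680/3; the area of that piece is 680/3.

680/3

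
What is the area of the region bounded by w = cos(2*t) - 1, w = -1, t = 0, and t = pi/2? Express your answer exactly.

The difference (cos(2*t) - 1) - (-1) = cos(2*t) changes sign at t = pi/4 inside [0, pi/2], so split the integral there.
∫[0,pi/4] (cos(2*t)) dt = 1/2.
∫[pi/4,pi/2] (cos(2*t)) dt = -1/2; the area of that piece is 1/2.
Total area = 1/2 + 1/2 = 1.

1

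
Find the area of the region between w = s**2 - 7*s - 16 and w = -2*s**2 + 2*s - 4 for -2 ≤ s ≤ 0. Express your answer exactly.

The difference (s**2 - 7*s - 16) - (-2*s**2 + 2*s - 4) = 3*s**2 - 9*s - 12 changes sign at s = -1 inside [-2, 0], so split the integral there.
∫[-2,-1] (3*s**2 - 9*s - 12) ds = 17/2.
∫[-1,0] (3*s**2 - 9*s - 12) ds = -13/2; the area of that piece is 13/2.
Total area = 17/2 + 13/2 = 15.

15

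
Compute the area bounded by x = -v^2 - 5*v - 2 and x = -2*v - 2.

9/2

Both boundary curves give x as a function of v, so integrate with respect to v. Setting them equal: -v^2 - 3*v = 0, i.e. -v*(v + 3) = 0, so they meet at v = -3, 0.
For v in [-3, 0], x = -v^2 - 5*v - 2 is on the right; area = ∫[-3,0] (-v^2 - 3*v) dv = 9/2.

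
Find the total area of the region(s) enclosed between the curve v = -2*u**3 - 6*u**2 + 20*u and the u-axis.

The curve meets the u-axis where -2*u**3 - 6*u**2 + 20*u = 0, i.e. -2*u*(u - 2)*(u + 5) = 0, at u = -5, 0, 2.
On [-5, 0] the curve lies below the axis; ∫[-5,0] (-2*u**3 - 6*u**2 + 20*u) du = -375/2, giving area 375/2.
On [0, 2] the curve lies above the axis; ∫[0,2] (-2*u**3 - 6*u**2 + 20*u) du = 16, giving area 16.
Total area = 375/2 + 16 = 407/2.

407/2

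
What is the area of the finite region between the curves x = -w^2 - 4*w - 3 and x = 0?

4/3

Both boundary curves give x as a function of w, so integrate with respect to w. Setting them equal: -w^2 - 4*w - 3 = 0, i.e. -(w + 1)*(w + 3) = 0, so they meet at w = -3, -1.
For w in [-3, -1], x = -w^2 - 4*w - 3 is on the right; area = ∫[-3,-1] (-w^2 - 4*w - 3) dw = 4/3.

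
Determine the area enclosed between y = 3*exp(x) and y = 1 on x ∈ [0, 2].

-5 + 3*exp(2)

On [0, 2], (3*exp(x)) - (1) = 3*exp(x) - 1 is ≥ 0 throughout, so the area is a single integral of |3*exp(x) - 1|.
∫[0,2] (3*exp(x) - 1) dx = -5 + 3*exp(2).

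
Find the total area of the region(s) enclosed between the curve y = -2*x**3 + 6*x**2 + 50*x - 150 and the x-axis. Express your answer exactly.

The curve meets the x-axis where -2*x**3 + 6*x**2 + 50*x - 150 = 0, i.e. -2*(x - 5)*(x - 3)*(x + 5) = 0, at x = -5, 3, 5.
On [-5, 3] the curve lies below the axis; ∫[-5,3] (-2*x**3 + 6*x**2 + 50*x - 150) dx = -1024, giving area 1024.
On [3, 5] the curve lies above the axis; ∫[3,5] (-2*x**3 + 6*x**2 + 50*x - 150) dx = 24, giving area 24.
Total area = 1024 + 24 = 1048.

1048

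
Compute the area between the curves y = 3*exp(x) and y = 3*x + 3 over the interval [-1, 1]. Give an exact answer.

-6 - 3*exp(-1) + 3*exp(1)

On [-1, 1], (3*exp(x)) - (3*x + 3) = -3*x + 3*exp(x) - 3 is ≥ 0 throughout, so the area is a single integral of |-3*x + 3*exp(x) - 3|.
∫[-1,1] (-3*x + 3*exp(x) - 3) dx = -6 - 3*exp(-1) + 3*exp(1).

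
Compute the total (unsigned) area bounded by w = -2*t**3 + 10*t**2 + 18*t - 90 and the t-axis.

The curve meets the t-axis where -2*t**3 + 10*t**2 + 18*t - 90 = 0, i.e. -2*(t - 5)*(t - 3)*(t + 3) = 0, at t = -3, 3, 5.
On [-3, 3] the curve lies below the axis; ∫[-3,3] (-2*t**3 + 10*t**2 + 18*t - 90) dt = -360, giving area 360.
On [3, 5] the curve lies above the axis; ∫[3,5] (-2*t**3 + 10*t**2 + 18*t - 90) dt = 56/3, giving area 56/3.
Total area = 360 + 56/3 = 1136/3.

1136/3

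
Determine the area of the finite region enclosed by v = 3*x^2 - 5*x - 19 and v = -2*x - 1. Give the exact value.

125/2

Set the curves equal: 3*x^2 - 5*x - 19 = -2*x - 1, so 3*x^2 - 3*x - 18 = 0, which factors as 3*(x - 3)*(x + 2) = 0. The curves meet at x = -2, 3.
On [-2, 3], v = -2*x - 1 is on top; that piece has area ∫[-2,3] (-(3*x^2 - 3*x - 18)) dx = 125/2.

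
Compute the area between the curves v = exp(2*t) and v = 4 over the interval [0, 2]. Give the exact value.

The difference (exp(2*t)) - (4) = exp(2*t) - 4 changes sign at t = log(2) inside [0, 2], so split the integral there.
∫[0,log(2)] (exp(2*t) - 4) dt = 3/2 - log(16); the area of that piece is -3/2 + log(16).
∫[log(2),2] (exp(2*t) - 4) dt = -10 + 4*log(2) + exp(4)/2.
Total area = (-3/2 + log(16)) + (-10 + 4*log(2) + exp(4)/2) = -23/2 + 8*log(2) + exp(4)/2.

-23/2 + 8*log(2) + exp(4)/2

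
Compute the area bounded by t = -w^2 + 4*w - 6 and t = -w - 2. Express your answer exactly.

9/2

Both boundary curves give t as a function of w, so integrate with respect to w. Setting them equal: -w^2 + 5*w - 4 = 0, i.e. -(w - 4)*(w - 1) = 0, so they meet at w = 1, 4.
For w in [1, 4], t = -w^2 + 4*w - 6 is on the right; area = ∫[1,4] (-w^2 + 5*w - 4) dw = 9/2.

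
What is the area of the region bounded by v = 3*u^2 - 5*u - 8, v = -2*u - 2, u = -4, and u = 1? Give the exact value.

The difference (3*u^2 - 5*u - 8) - (-2*u - 2) = 3*u^2 - 3*u - 6 changes sign at u = -1 inside [-4, 1], so split the integral there.
∫[-4,-1] (3*u^2 - 3*u - 6) du = 135/2.
∫[-1,1] (3*u^2 - 3*u - 6) du = -10; the area of that piece is 10.
Total area = 135/2 + 10 = 155/2.

155/2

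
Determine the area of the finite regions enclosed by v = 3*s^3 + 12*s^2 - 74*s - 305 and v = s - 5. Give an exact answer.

4019/2

Set the curves equal: 3*s^3 + 12*s^2 - 74*s - 305 = s - 5, so 3*s^3 + 12*s^2 - 75*s - 300 = 0, which factors as 3*(s - 5)*(s + 4)*(s + 5) = 0. The curves meet at s = -5, -4, 5.
On [-5, -4], v = 3*s^3 + 12*s^2 - 74*s - 305 is on top; that piece has area ∫[-5,-4] (3*s^3 + 12*s^2 - 75*s - 300) ds = 19/4.
On [-4, 5], v = s - 5 is on top; that piece has area ∫[-4,5] (-(3*s^3 + 12*s^2 - 75*s - 300)) ds = 8019/4.
Total enclosed area = 19/4 + 8019/4 = 4019/2.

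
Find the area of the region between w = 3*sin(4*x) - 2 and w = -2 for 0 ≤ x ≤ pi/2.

3

The difference (3*sin(4*x) - 2) - (-2) = 3*sin(4*x) changes sign at x = pi/4 inside [0, pi/2], so split the integral there.
∫[0,pi/4] (3*sin(4*x)) dx = 3/2.
∫[pi/4,pi/2] (3*sin(4*x)) dx = -3/2; the area of that piece is 3/2.
Total area = 3/2 + 3/2 = 3.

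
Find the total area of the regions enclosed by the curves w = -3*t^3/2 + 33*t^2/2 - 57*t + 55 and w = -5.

Set the curves equal: -3*t^3/2 + 33*t^2/2 - 57*t + 55 = -5, so -3*t^3/2 + 33*t^2/2 - 57*t + 60 = 0, which factors as -3*(t - 5)*(t - 4)*(t - 2)/2 = 0. The curves meet at t = 2, 4, 5.
On [2, 4], w = -5 is on top; that piece has area ∫[2,4] (-(-3*t^3/2 + 33*t^2/2 - 57*t + 60)) dt = 4.
On [4, 5], w = -3*t^3/2 + 33*t^2/2 - 57*t + 55 is on top; that piece has area ∫[4,5] (-3*t^3/2 + 33*t^2/2 - 57*t + 60) dt = 5/8.
Total enclosed area = 4 + 5/8 = 37/8.

37/8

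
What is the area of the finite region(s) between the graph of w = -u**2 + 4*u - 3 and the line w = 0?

4/3

The curve meets the u-axis where -u**2 + 4*u - 3 = 0, i.e. -(u - 3)*(u - 1) = 0, at u = 1, 3.
On [1, 3] the curve lies above the axis; ∫[1,3] (-u**2 + 4*u - 3) du = 4/3, giving area 4/3.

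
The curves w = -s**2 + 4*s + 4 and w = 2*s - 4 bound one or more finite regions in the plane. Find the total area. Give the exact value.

36

Set the curves equal: -s**2 + 4*s + 4 = 2*s - 4, so -s**2 + 2*s + 8 = 0, which factors as -(s - 4)*(s + 2) = 0. The curves meet at s = -2, 4.
On [-2, 4], w = -s**2 + 4*s + 4 is on top; that piece has area ∫[-2,4] (-s**2 + 2*s + 8) ds = 36.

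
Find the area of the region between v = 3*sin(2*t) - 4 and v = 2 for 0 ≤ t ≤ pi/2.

On [0, pi/2], (3*sin(2*t) - 4) - (2) = 3*sin(2*t) - 6 is ≤ 0 throughout, so the area is a single integral of |3*sin(2*t) - 6|.
∫[0,pi/2] (3*sin(2*t) - 6) dt = 3 - 3*pi; the area of that piece is -3 + 3*pi.

-3 + 3*pi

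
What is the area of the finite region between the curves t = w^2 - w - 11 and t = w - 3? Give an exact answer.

Both boundary curves give t as a function of w, so integrate with respect to w. Setting them equal: w^2 - 2*w - 8 = 0, i.e. (w - 4)*(w + 2) = 0, so they meet at w = -2, 4.
For w in [-2, 4], t = w^2 - w - 11 is on the left; area = ∫[-2,4] (-(w^2 - 2*w - 8)) dw = 36.

36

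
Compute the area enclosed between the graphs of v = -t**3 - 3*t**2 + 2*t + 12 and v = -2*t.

Set the curves equal: -t**3 - 3*t**2 + 2*t + 12 = -2*t, so -t**3 - 3*t**2 + 4*t + 12 = 0, which factors as -(t - 2)*(t + 2)*(t + 3) = 0. The curves meet at t = -3, -2, 2.
On [-3, -2], v = -2*t is on top; that piece has area ∫[-3,-2] (-(-t**3 - 3*t**2 + 4*t + 12)) dt = 3/4.
On [-2, 2], v = -t**3 - 3*t**2 + 2*t + 12 is on top; that piece has area ∫[-2,2] (-t**3 - 3*t**2 + 4*t + 12) dt = 32.
Total enclosed area = 3/4 + 32 = 131/4.

131/4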